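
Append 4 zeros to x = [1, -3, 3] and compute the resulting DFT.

Original 3-point DFT: [1, 1.0000+5.1962i, 1.0000-5.1962i]
Zero-padded 7-point DFT provides frequency interpolation.

DFT_7([x, 0, ...]) = [1, -1.5380-0.5793i, -1.0353+4.2264i, 5.5734+3.6471i, 5.5734-3.6471i, -1.0353-4.2264i, -1.5380+0.5793i]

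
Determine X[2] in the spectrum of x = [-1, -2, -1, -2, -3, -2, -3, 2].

X[2] = Σ(n=0 to 7) x[n] · ω_8^(2n) where ω_8 = e^(-2πi/8)
= (-1)·ω_8^0 + (-2)·ω_8^2 + (-1)·ω_8^4 + (-2)·ω_8^6 + (-3)·ω_8^8 + (-2)·ω_8^10 + (-3)·ω_8^12 + (2)·ω_8^14

X[2] = 4i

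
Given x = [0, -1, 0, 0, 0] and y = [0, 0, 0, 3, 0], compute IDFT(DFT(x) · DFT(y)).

(x ⊛ y)[n] = Σ(m=0 to 4) x[m] · y[(n-m) mod 5]

Computing each output sample:
(x ⊛ y)[0] = 0
(x ⊛ y)[1] = 0
(x ⊛ y)[2] = 0
(x ⊛ y)[3] = 0
(x ⊛ y)[4] = -3

x ⊛ y = [0, 0, 0, 0, -3]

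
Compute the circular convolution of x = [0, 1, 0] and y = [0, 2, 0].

(x ⊛ y)[n] = Σ(m=0 to 2) x[m] · y[(n-m) mod 3]

Computing each output sample:
(x ⊛ y)[0] = 0
(x ⊛ y)[1] = 0
(x ⊛ y)[2] = 2

x ⊛ y = [0, 0, 2]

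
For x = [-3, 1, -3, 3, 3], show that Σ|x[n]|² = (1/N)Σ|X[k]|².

Time domain:
Σ|x[n]|² = |-3|² + |1|² + |-3|² + |3|² + |3|² = 37.0000

Frequency domain:
(1/5)Σ|X[k]|² = (1/5)(|1|² + |-1.7639+5.4288i|² + |-6.2361-4.5308i|² + |-6.2361+4.5308i|² + |-1.7639-5.4288i|²) = (1/5)·185.0000 = 37.0000

Both sides agree, confirming Parseval's theorem.

Σ|x[n]|² = (1/N)Σ|X[k]|² = 37.0000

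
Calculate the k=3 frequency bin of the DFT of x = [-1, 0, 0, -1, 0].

X[3] = Σ(n=0 to 4) x[n] · ω_5^(3n) where ω_5 = e^(-2πi/5)
= (-1)·ω_5^0 + (0)·ω_5^3 + (0)·ω_5^6 + (-1)·ω_5^9 + (0)·ω_5^12

X[3] = -1.3090-0.9511i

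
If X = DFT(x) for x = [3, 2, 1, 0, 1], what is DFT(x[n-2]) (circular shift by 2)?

Time shift by 2: X_shifted[k] = ω_5^(2k) · X[k]
Shifted x = [0, 1, 3, 2, 1]

DFT(x[n-2]) = [7, -3.4271-0.5878i, -0.0729+0.9511i, -0.0729-0.9511i, -3.4271+0.5878i]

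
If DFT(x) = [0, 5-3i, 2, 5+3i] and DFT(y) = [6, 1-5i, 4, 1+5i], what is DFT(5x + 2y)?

By linearity: DFT(5x + 2y) = 5·DFT(x) + 2·DFT(y)
= 5·[0, 5-3i, 2, 5+3i] + 2·[6, 1-5i, 4, 1+5i]

Computing element-wise:
Z[0] = 5·(0) + 2·(6) = 12
Z[1] = 5·(5-3i) + 2·(1-5i) = 27-25i
Z[2] = 5·(2) + 2·(4) = 18
Z[3] = 5·(5+3i) + 2·(1+5i) = 27+25i

DFT(5x + 2y) = 5·X + 2·Y = [12, 27-25i, 18, 27+25i]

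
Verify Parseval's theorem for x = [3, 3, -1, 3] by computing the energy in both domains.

Time domain:
Σ|x[n]|² = |3|² + |3|² + |-1|² + |3|² = 28.0000

Frequency domain:
(1/4)Σ|X[k]|² = (1/4)(|8|² + |4|² + |-4|² + |4|²) = (1/4)·112.0000 = 28.0000

Both sides agree, confirming Parseval's theorem.

Σ|x[n]|² = (1/N)Σ|X[k]|² = 28.0000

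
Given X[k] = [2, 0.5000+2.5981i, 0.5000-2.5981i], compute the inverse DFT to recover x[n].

x[n] = (1/3) Σ(k=0 to 2) X[k] · e^(2πikn/3)

Computing each x[n]:
x[0] = 1
x[1] = -1
x[2] = 2

x = [1, -1, 2]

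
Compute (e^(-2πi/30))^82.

Since ω_30^30 = 1, powers reduce modulo 30.
82 mod 30 = 22
So ω_30^82 = ω_30^22 = e^(-2πi·22/30)

ω_30^82 = ω_30^22 = -0.1045+0.9945i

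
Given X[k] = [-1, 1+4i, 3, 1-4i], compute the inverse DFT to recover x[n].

x[n] = (1/4) Σ(k=0 to 3) X[k] · e^(2πikn/4)

Computing each x[n]:
x[0] = 1
x[1] = -3
x[2] = 0
x[3] = 1

x = [1, -3, 0, 1]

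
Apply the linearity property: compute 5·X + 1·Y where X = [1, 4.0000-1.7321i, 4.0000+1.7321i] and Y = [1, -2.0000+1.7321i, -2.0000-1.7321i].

By linearity: DFT(5x + 1y) = 5·DFT(x) + 1·DFT(y)
= 5·[1, 4.0000-1.7321i, 4.0000+1.7321i] + 1·[1, -2.0000+1.7321i, -2.0000-1.7321i]

Computing element-wise:
Z[0] = 5·(1) + 1·(1) = 6
Z[1] = 5·(4.0000-1.7321i) + 1·(-2.0000+1.7321i) = 18.0000-6.9284i
Z[2] = 5·(4.0000+1.7321i) + 1·(-2.0000-1.7321i) = 18.0000+6.9284i

DFT(5x + 1y) = 5·X + 1·Y = [6, 18.0000-6.9284i, 18.0000+6.9284i]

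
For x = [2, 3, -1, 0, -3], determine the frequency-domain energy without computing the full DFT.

Parseval: Σ|x[n]|² = (1/N)Σ|X[k]|², so Σ|X[k]|² = N·Σ|x[n]|² = 5·23.0000

Σ|X[k]|² = N·Σ|x[n]|² = 5·23.0000 = 115.0000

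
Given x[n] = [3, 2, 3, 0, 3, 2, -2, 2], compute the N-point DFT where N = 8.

X[k] = Σ(n=0 to 7) x[n] · ω_8^(nk)
where ω_8 = e^(-2πi/8)

Computing each X[k]:
X[0] = 13
X[1] = 1.4142-3.5858i
X[2] = 5-2i
X[3] = -1.4142+6.4142i
X[4] = 1
X[5] = -1.4142-6.4142i
X[6] = 5+2i
X[7] = 1.4142+3.5858i

X = [13, 1.4142-3.5858i, 5-2i, -1.4142+6.4142i, 1, -1.4142-6.4142i, 5+2i, 1.4142+3.5858i]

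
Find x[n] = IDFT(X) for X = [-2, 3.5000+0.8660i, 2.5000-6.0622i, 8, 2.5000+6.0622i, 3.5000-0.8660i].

x[n] = (1/6) Σ(k=0 to 5) X[k] · e^(2πikn/6)

Computing each x[n]:
x[0] = 3
x[1] = 0
x[2] = -2
x[3] = -2
x[4] = 2
x[5] = -3

x = [3, 0, -2, -2, 2, -3]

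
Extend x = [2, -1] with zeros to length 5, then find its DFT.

Original 2-point DFT: [1, 3]
Zero-padded 5-point DFT provides frequency interpolation.

DFT_5([x, 0, ...]) = [1, 1.6910+0.9511i, 2.8090+0.5878i, 2.8090-0.5878i, 1.6910-0.9511i]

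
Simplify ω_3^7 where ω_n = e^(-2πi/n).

Since ω_3^3 = 1, powers reduce modulo 3.
7 mod 3 = 1
So ω_3^7 = ω_3^1 = e^(-2πi·1/3)

ω_3^7 = ω_3^1 = -0.5000-0.8660i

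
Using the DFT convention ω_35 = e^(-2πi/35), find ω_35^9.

ω_35^9 = e^(-2πi·9/35)
= cos(-2π·9/35) + i·sin(-2π·9/35)
= cos(-18π/35) + i·sin(-18π/35)

ω_35^9 = cos(-18π/35) + i·sin(-18π/35) = -0.0449-0.9990i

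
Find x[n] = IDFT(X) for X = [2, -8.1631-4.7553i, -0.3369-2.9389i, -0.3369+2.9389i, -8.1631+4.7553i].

x[n] = (1/5) Σ(k=0 to 4) X[k] · e^(2πikn/5)

Computing each x[n]:
x[0] = -3
x[1] = 2
x[2] = 3
x[3] = 3
x[4] = -3

x = [-3, 2, 3, 3, -3]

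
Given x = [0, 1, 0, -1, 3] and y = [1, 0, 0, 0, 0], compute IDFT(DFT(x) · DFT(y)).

(x ⊛ y)[n] = Σ(m=0 to 4) x[m] · y[(n-m) mod 5]

Computing each output sample:
(x ⊛ y)[0] = 0
(x ⊛ y)[1] = 1
(x ⊛ y)[2] = 0
(x ⊛ y)[3] = -1
(x ⊛ y)[4] = 3

x ⊛ y = [0, 1, 0, -1, 3]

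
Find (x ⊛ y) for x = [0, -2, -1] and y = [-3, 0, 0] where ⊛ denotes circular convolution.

(x ⊛ y)[n] = Σ(m=0 to 2) x[m] · y[(n-m) mod 3]

Computing each output sample:
(x ⊛ y)[0] = 0
(x ⊛ y)[1] = 6
(x ⊛ y)[2] = 3

x ⊛ y = [0, 6, 3]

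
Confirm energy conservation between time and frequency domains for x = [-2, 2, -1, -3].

Time domain:
Σ|x[n]|² = |-2|² + |2|² + |-1|² + |-3|² = 18.0000

Frequency domain:
(1/4)Σ|X[k]|² = (1/4)(|-4|² + |-1-5i|² + |-2|² + |-1+5i|²) = (1/4)·72.0000 = 18.0000

Both sides agree, confirming Parseval's theorem.

Σ|x[n]|² = (1/N)Σ|X[k]|² = 18.0000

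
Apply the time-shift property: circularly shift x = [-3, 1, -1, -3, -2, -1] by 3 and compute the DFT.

Time shift by 3: X_shifted[k] = ω_6^(3k) · X[k]
Shifted x = [-3, -2, -1, -3, 1, -1]

DFT(x[n-3]) = [-9, -1.5000+2.5981i, -4.5000-0.8660i, 3, -4.5000+0.8660i, -1.5000-2.5981i]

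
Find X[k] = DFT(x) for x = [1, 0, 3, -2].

X[k] = Σ(n=0 to 3) x[n] · ω_4^(nk)
where ω_4 = e^(-2πi/4)

Computing each X[k]:
X[0] = 2
X[1] = -2-2i
X[2] = 6
X[3] = -2+2i

X = [2, -2-2i, 6, -2+2i]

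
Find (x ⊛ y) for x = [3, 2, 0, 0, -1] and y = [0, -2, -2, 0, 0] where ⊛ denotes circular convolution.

(x ⊛ y)[n] = Σ(m=0 to 4) x[m] · y[(n-m) mod 5]

Computing each output sample:
(x ⊛ y)[0] = 2
(x ⊛ y)[1] = -4
(x ⊛ y)[2] = -10
(x ⊛ y)[3] = -4
(x ⊛ y)[4] = 0

x ⊛ y = [2, -4, -10, -4, 0]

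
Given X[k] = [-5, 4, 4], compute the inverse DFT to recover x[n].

x[n] = (1/3) Σ(k=0 to 2) X[k] · e^(2πikn/3)

Computing each x[n]:
x[0] = 1
x[1] = -3
x[2] = -3

x = [1, -3, -3]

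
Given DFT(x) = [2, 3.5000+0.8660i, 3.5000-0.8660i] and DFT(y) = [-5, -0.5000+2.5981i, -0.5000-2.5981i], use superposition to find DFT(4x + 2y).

By linearity: DFT(4x + 2y) = 4·DFT(x) + 2·DFT(y)
= 4·[2, 3.5000+0.8660i, 3.5000-0.8660i] + 2·[-5, -0.5000+2.5981i, -0.5000-2.5981i]

Computing element-wise:
Z[0] = 4·(2) + 2·(-5) = -2
Z[1] = 4·(3.5000+0.8660i) + 2·(-0.5000+2.5981i) = 13.0000+8.6602i
Z[2] = 4·(3.5000-0.8660i) + 2·(-0.5000-2.5981i) = 13.0000-8.6602i

DFT(4x + 2y) = 4·X + 2·Y = [-2, 13.0000+8.6602i, 13.0000-8.6602i]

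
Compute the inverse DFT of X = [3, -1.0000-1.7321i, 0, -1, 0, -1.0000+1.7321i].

x[n] = (1/6) Σ(k=0 to 5) X[k] · e^(2πikn/6)

Computing each x[n]:
x[0] = 0
x[1] = 1
x[2] = 1
x[3] = 1
x[4] = 0
x[5] = 0

x = [0, 1, 1, 1, 0, 0]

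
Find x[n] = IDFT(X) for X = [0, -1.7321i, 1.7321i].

x[n] = (1/3) Σ(k=0 to 2) X[k] · e^(2πikn/3)

Computing each x[n]:
x[0] = 0
x[1] = 1
x[2] = -1

x = [0, 1, -1]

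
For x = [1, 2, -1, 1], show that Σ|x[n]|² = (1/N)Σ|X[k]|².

Time domain:
Σ|x[n]|² = |1|² + |2|² + |-1|² + |1|² = 7.0000

Frequency domain:
(1/4)Σ|X[k]|² = (1/4)(|3|² + |2-1i|² + |-3|² + |2+1i|²) = (1/4)·28.0000 = 7.0000

Both sides agree, confirming Parseval's theorem.

Σ|x[n]|² = (1/N)Σ|X[k]|² = 7.0000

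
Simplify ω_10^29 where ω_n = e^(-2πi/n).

Since ω_10^10 = 1, powers reduce modulo 10.
29 mod 10 = 9
So ω_10^29 = ω_10^9 = e^(-2πi·9/10)

ω_10^29 = ω_10^9 = 0.8090+0.5878i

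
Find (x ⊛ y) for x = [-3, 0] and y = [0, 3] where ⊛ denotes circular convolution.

(x ⊛ y)[n] = Σ(m=0 to 1) x[m] · y[(n-m) mod 2]

Computing each output sample:
(x ⊛ y)[0] = 0
(x ⊛ y)[1] = -9

x ⊛ y = [0, -9]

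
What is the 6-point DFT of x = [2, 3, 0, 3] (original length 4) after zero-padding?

Original 4-point DFT: [8, 2, -4, 2]
Zero-padded 6-point DFT provides frequency interpolation.

DFT_6([x, 0, ...]) = [8, 0.5000-2.5981i, 3.5000-2.5981i, -4, 3.5000+2.5981i, 0.5000+2.5981i]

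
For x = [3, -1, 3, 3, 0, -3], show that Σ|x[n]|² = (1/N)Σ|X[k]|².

Time domain:
Σ|x[n]|² = |3|² + |-1|² + |3|² + |3|² + |0|² + |-3|² = 37.0000

Frequency domain:
(1/6)Σ|X[k]|² = (1/6)(|5|² + |-3.5000-4.3301i|² + |6.5000+0.8660i|² + |7|² + |6.5000-0.8660i|² + |-3.5000+4.3301i|²) = (1/6)·222.0000 = 37.0000

Both sides agree, confirming Parseval's theorem.

Σ|x[n]|² = (1/N)Σ|X[k]|² = 37.0000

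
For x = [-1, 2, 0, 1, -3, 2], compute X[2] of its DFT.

X[2] = Σ(n=0 to 5) x[n] · ω_6^(2n) where ω_6 = e^(-2πi/6)
= (-1)·ω_6^0 + (2)·ω_6^2 + (0)·ω_6^4 + (1)·ω_6^6 + (-3)·ω_6^8 + (2)·ω_6^10

X[2] = -0.5000+2.5981i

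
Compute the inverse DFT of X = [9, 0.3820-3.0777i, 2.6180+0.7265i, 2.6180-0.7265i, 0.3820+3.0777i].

x[n] = (1/5) Σ(k=0 to 4) X[k] · e^(2πikn/5)

Computing each x[n]:
x[0] = 3
x[1] = 2
x[2] = 3
x[3] = 1
x[4] = 0

x = [3, 2, 3, 1, 0]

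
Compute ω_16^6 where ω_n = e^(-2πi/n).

ω_16^6 = e^(-2πi·6/16)
= cos(-2π·6/16) + i·sin(-2π·6/16)
= cos(-12π/16) + i·sin(-12π/16)

ω_16^6 = cos(-12π/16) + i·sin(-12π/16) = -0.7071-0.7071i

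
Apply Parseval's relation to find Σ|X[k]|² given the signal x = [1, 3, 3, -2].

Parseval: Σ|x[n]|² = (1/N)Σ|X[k]|², so Σ|X[k]|² = N·Σ|x[n]|² = 4·23.0000

Σ|X[k]|² = N·Σ|x[n]|² = 4·23.0000 = 92.0000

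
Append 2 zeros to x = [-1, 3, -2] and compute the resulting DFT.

Original 3-point DFT: [0, -1.5000-4.3301i, -1.5000+4.3301i]
Zero-padded 5-point DFT provides frequency interpolation.

DFT_5([x, 0, ...]) = [0, 1.5451-1.6776i, -4.0451-3.6655i, -4.0451+3.6655i, 1.5451+1.6776i]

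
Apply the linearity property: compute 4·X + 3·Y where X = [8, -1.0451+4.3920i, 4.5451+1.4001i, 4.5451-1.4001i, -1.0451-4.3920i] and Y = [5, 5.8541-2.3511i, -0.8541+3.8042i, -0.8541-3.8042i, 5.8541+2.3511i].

By linearity: DFT(4x + 3y) = 4·DFT(x) + 3·DFT(y)
= 4·[8, -1.0451+4.3920i, 4.5451+1.4001i, 4.5451-1.4001i, -1.0451-4.3920i] + 3·[5, 5.8541-2.3511i, -0.8541+3.8042i, -0.8541-3.8042i, 5.8541+2.3511i]

Computing element-wise:
Z[0] = 4·(8) + 3·(5) = 47
Z[1] = 4·(-1.0451+4.3920i) + 3·(5.8541-2.3511i) = 13.3819+10.5147i
Z[2] = 4·(4.5451+1.4001i) + 3·(-0.8541+3.8042i) = 15.6181+17.0130i
Z[3] = 4·(4.5451-1.4001i) + 3·(-0.8541-3.8042i) = 15.6181-17.0130i
Z[4] = 4·(-1.0451-4.3920i) + 3·(5.8541+2.3511i) = 13.3819-10.5147i

DFT(4x + 3y) = 4·X + 3·Y = [47, 13.3819+10.5147i, 15.6181+17.0130i, 15.6181-17.0130i, 13.3819-10.5147i]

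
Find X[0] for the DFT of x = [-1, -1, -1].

X[0] = Σ(n=0 to 2) x[n] · ω_3^0 = Σ x[n]
= (-1) + (-1) + (-1)

X[0] = -3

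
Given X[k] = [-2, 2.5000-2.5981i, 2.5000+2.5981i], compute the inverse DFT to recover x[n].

x[n] = (1/3) Σ(k=0 to 2) X[k] · e^(2πikn/3)

Computing each x[n]:
x[0] = 1
x[1] = 0
x[2] = -3

x = [1, 0, -3]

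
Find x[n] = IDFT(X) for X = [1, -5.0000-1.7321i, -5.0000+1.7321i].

x[n] = (1/3) Σ(k=0 to 2) X[k] · e^(2πikn/3)

Computing each x[n]:
x[0] = -3
x[1] = 3
x[2] = 1

x = [-3, 3, 1]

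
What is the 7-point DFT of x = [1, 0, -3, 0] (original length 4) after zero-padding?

Original 4-point DFT: [-2, 4, -2, 4]
Zero-padded 7-point DFT provides frequency interpolation.

DFT_7([x, 0, ...]) = [-2, 1.6676+2.9248i, 3.7029-1.3017i, -0.8705-2.3455i, -0.8705+2.3455i, 3.7029+1.3017i, 1.6676-2.9248i]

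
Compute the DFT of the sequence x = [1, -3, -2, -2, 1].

X[k] = Σ(n=0 to 4) x[n] · ω_5^(nk)
where ω_5 = e^(-2πi/5)

Computing each X[k]:
X[0] = -5
X[1] = 3.6180+3.8042i
X[2] = 1.3820+2.3511i
X[3] = 1.3820-2.3511i
X[4] = 3.6180-3.8042i

X = [-5, 3.6180+3.8042i, 1.3820+2.3511i, 1.3820-2.3511i, 3.6180-3.8042i]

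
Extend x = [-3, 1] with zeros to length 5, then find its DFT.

Original 2-point DFT: [-2, -4]
Zero-padded 5-point DFT provides frequency interpolation.

DFT_5([x, 0, ...]) = [-2, -2.6910-0.9511i, -3.8090-0.5878i, -3.8090+0.5878i, -2.6910+0.9511i]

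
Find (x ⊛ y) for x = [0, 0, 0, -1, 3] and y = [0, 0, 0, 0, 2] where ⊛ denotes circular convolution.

(x ⊛ y)[n] = Σ(m=0 to 4) x[m] · y[(n-m) mod 5]

Computing each output sample:
(x ⊛ y)[0] = 0
(x ⊛ y)[1] = 0
(x ⊛ y)[2] = -2
(x ⊛ y)[3] = 6
(x ⊛ y)[4] = 0

x ⊛ y = [0, 0, -2, 6, 0]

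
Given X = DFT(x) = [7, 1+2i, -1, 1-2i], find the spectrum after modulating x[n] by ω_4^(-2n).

Modulation property: DFT(ω_4^(-2n)·x[n]) = X[(k-2) mod 4], so circularly shift X by 2 positions.

X[k-2] = [-1, 1-2i, 7, 1+2i]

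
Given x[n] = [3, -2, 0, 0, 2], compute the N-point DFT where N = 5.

X[k] = Σ(n=0 to 4) x[n] · ω_5^(nk)
where ω_5 = e^(-2πi/5)

Computing each X[k]:
X[0] = 3
X[1] = 3.0000+3.8042i
X[2] = 3.0000+2.3511i
X[3] = 3.0000-2.3511i
X[4] = 3.0000-3.8042i

X = [3, 3.0000+3.8042i, 3.0000+2.3511i, 3.0000-2.3511i, 3.0000-3.8042i]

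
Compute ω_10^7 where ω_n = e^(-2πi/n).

ω_10^7 = e^(-2πi·7/10)
= cos(-2π·7/10) + i·sin(-2π·7/10)
= cos(-14π/10) + i·sin(-14π/10)

ω_10^7 = cos(-14π/10) + i·sin(-14π/10) = -0.3090+0.9511i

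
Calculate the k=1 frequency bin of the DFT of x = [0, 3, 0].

X[1] = Σ(n=0 to 2) x[n] · ω_3^(1n) where ω_3 = e^(-2πi/3)
= (0)·ω_3^0 + (3)·ω_3^1 + (0)·ω_3^2

X[1] = -1.5000-2.5981i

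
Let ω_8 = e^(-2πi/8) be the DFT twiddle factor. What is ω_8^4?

ω_8^4 = e^(-2πi·4/8)
= cos(-2π·4/8) + i·sin(-2π·4/8)
= cos(-8π/8) + i·sin(-8π/8)

ω_8^4 = cos(-8π/8) + i·sin(-8π/8) = -1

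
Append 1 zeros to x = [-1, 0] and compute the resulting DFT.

Original 2-point DFT: [-1, -1]
Zero-padded 3-point DFT provides frequency interpolation.

DFT_3([x, 0, ...]) = [-1, -1, -1]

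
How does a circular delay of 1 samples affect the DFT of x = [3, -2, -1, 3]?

Time shift by 1: X_shifted[k] = ω_4^(1k) · X[k]
Shifted x = [3, 3, -2, -1]

DFT(x[n-1]) = [3, 5-4i, -1, 5+4i]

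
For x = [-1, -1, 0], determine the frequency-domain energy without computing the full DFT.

Parseval: Σ|x[n]|² = (1/N)Σ|X[k]|², so Σ|X[k]|² = N·Σ|x[n]|² = 3·2.0000

Σ|X[k]|² = N·Σ|x[n]|² = 3·2.0000 = 6.0000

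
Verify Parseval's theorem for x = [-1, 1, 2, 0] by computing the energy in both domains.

Time domain:
Σ|x[n]|² = |-1|² + |1|² + |2|² + |0|² = 6.0000

Frequency domain:
(1/4)Σ|X[k]|² = (1/4)(|2|² + |-3-1i|² + |0|² + |-3+1i|²) = (1/4)·24.0000 = 6.0000

Both sides agree, confirming Parseval's theorem.

Σ|x[n]|² = (1/N)Σ|X[k]|² = 6.0000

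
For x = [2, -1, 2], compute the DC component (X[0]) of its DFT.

X[0] = Σ(n=0 to 2) x[n] · ω_3^0 = Σ x[n]
= (2) + (-1) + (2)

X[0] = 3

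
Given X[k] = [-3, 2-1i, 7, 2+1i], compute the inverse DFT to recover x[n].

x[n] = (1/4) Σ(k=0 to 3) X[k] · e^(2πikn/4)

Computing each x[n]:
x[0] = 2
x[1] = -2
x[2] = 0
x[3] = -3

x = [2, -2, 0, -3]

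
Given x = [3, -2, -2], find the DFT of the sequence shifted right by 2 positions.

Time shift by 2: X_shifted[k] = ω_3^(2k) · X[k]
Shifted x = [-2, -2, 3]

DFT(x[n-2]) = [-1, -2.5000+4.3301i, -2.5000-4.3301i]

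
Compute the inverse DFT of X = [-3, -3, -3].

x[n] = (1/3) Σ(k=0 to 2) X[k] · e^(2πikn/3)

Computing each x[n]:
x[0] = -3
x[1] = 0
x[2] = 0

x = [-3, 0, 0]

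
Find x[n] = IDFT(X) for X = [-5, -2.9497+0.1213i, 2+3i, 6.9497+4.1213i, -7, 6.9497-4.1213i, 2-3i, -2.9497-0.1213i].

x[n] = (1/8) Σ(k=0 to 7) X[k] · e^(2πikn/8)

Computing each x[n]:
x[0] = 0
x[1] = -3
x[2] = -1
x[3] = 2
x[4] = -2
x[5] = 2
x[6] = -3
x[7] = 0

x = [0, -3, -1, 2, -2, 2, -3, 0]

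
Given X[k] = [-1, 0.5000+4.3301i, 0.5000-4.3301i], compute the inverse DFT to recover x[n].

x[n] = (1/3) Σ(k=0 to 2) X[k] · e^(2πikn/3)

Computing each x[n]:
x[0] = 0
x[1] = -3
x[2] = 2

x = [0, -3, 2]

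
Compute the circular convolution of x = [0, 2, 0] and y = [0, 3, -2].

(x ⊛ y)[n] = Σ(m=0 to 2) x[m] · y[(n-m) mod 3]

Computing each output sample:
(x ⊛ y)[0] = -4
(x ⊛ y)[1] = 0
(x ⊛ y)[2] = 6

x ⊛ y = [-4, 0, 6]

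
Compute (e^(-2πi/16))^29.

Since ω_16^16 = 1, powers reduce modulo 16.
29 mod 16 = 13
So ω_16^29 = ω_16^13 = e^(-2πi·13/16)

ω_16^29 = ω_16^13 = 0.3827+0.9239i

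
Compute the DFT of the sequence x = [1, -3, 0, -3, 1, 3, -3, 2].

X[k] = Σ(n=0 to 7) x[n] · ω_8^(nk)
where ω_8 = e^(-2πi/8)

Computing each X[k]:
X[0] = -2
X[1] = -0.7071+4.7782i
X[2] = 5-1i
X[3] = 0.7071+10.7782i
X[4] = 0
X[5] = 0.7071-10.7782i
X[6] = 5+1i
X[7] = -0.7071-4.7782i

X = [-2, -0.7071+4.7782i, 5-1i, 0.7071+10.7782i, 0, 0.7071-10.7782i, 5+1i, -0.7071-4.7782i]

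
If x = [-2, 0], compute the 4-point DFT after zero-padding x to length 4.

Original 2-point DFT: [-2, -2]
Zero-padded 4-point DFT provides frequency interpolation.

DFT_4([x, 0, ...]) = [-2, -2, -2, -2]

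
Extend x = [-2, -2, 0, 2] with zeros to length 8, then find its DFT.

Original 4-point DFT: [-2, -2+4i, -2, -2-4i]
Zero-padded 8-point DFT provides frequency interpolation.

DFT_8([x, 0, ...]) = [-2, -4.8284, -2+4i, 0.8284, -2, 0.8284, -2-4i, -4.8284]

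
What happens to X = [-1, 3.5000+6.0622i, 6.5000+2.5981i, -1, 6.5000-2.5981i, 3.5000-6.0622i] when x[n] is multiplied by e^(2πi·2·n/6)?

Modulation property: DFT(ω_6^(-2n)·x[n]) = X[(k-2) mod 6], so circularly shift X by 2 positions.

X[k-2] = [6.5000-2.5981i, 3.5000-6.0622i, -1, 3.5000+6.0622i, 6.5000+2.5981i, -1]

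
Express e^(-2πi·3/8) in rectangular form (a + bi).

ω_8^3 = e^(-2πi·3/8)
= cos(-2π·3/8) + i·sin(-2π·3/8)
= cos(-6π/8) + i·sin(-6π/8)

ω_8^3 = cos(-6π/8) + i·sin(-6π/8) = -0.7071-0.7071i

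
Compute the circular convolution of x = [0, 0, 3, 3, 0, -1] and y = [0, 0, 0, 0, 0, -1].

(x ⊛ y)[n] = Σ(m=0 to 5) x[m] · y[(n-m) mod 6]

Computing each output sample:
(x ⊛ y)[0] = 0
(x ⊛ y)[1] = -3
(x ⊛ y)[2] = -3
(x ⊛ y)[3] = 0
(x ⊛ y)[4] = 1
(x ⊛ y)[5] = 0

x ⊛ y = [0, -3, -3, 0, 1, 0]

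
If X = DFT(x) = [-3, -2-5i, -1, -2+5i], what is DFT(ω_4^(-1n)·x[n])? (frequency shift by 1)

Modulation property: DFT(ω_4^(-1n)·x[n]) = X[(k-1) mod 4], so circularly shift X by 1 positions.

X[k-1] = [-2+5i, -3, -2-5i, -1]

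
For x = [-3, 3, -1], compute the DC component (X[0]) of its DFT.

X[0] = Σ(n=0 to 2) x[n] · ω_3^0 = Σ x[n]
= (-3) + (3) + (-1)

X[0] = -1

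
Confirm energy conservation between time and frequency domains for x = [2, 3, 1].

Time domain:
Σ|x[n]|² = |2|² + |3|² + |1|² = 14.0000

Frequency domain:
(1/3)Σ|X[k]|² = (1/3)(|6|² + |-1.7321i|² + |1.7321i|²) = (1/3)·42.0000 = 14.0000

Both sides agree, confirming Parseval's theorem.

Σ|x[n]|² = (1/N)Σ|X[k]|² = 14.0000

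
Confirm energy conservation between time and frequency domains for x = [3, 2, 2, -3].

Time domain:
Σ|x[n]|² = |3|² + |2|² + |2|² + |-3|² = 26.0000

Frequency domain:
(1/4)Σ|X[k]|² = (1/4)(|4|² + |1-5i|² + |6|² + |1+5i|²) = (1/4)·104.0000 = 26.0000

Both sides agree, confirming Parseval's theorem.

Σ|x[n]|² = (1/N)Σ|X[k]|² = 26.0000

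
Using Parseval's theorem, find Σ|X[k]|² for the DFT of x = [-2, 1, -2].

Parseval: Σ|x[n]|² = (1/N)Σ|X[k]|², so Σ|X[k]|² = N·Σ|x[n]|² = 3·9.0000

Σ|X[k]|² = N·Σ|x[n]|² = 3·9.0000 = 27.0000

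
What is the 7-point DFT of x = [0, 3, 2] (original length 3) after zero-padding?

Original 3-point DFT: [5, -2.5000-0.8660i, -2.5000+0.8660i]
Zero-padded 7-point DFT provides frequency interpolation.

DFT_7([x, 0, ...]) = [5, 1.4254-4.2954i, -2.4695-2.0570i, -1.4559+0.2620i, -1.4559-0.2620i, -2.4695+2.0570i, 1.4254+4.2954i]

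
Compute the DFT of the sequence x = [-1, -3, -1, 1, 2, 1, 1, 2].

X[k] = Σ(n=0 to 7) x[n] · ω_8^(nk)
where ω_8 = e^(-2πi/8)

Computing each X[k]:
X[0] = 2
X[1] = -5.1213+5.5355i
X[2] = 1+5i
X[3] = -0.8787+1.5355i
X[4] = 0
X[5] = -0.8787-1.5355i
X[6] = 1-5i
X[7] = -5.1213-5.5355i

X = [2, -5.1213+5.5355i, 1+5i, -0.8787+1.5355i, 0, -0.8787-1.5355i, 1-5i, -5.1213-5.5355i]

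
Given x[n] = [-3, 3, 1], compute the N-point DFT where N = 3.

X[k] = Σ(n=0 to 2) x[n] · ω_3^(nk)
where ω_3 = e^(-2πi/3)

Computing each X[k]:
X[0] = 1
X[1] = -5.0000-1.7321i
X[2] = -5.0000+1.7321i

X = [1, -5.0000-1.7321i, -5.0000+1.7321i]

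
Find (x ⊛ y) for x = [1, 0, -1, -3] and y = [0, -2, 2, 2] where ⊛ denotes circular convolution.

(x ⊛ y)[n] = Σ(m=0 to 3) x[m] · y[(n-m) mod 4]

Computing each output sample:
(x ⊛ y)[0] = 4
(x ⊛ y)[1] = -10
(x ⊛ y)[2] = -4
(x ⊛ y)[3] = 4

x ⊛ y = [4, -10, -4, 4]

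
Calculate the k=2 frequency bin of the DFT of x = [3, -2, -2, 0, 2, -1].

X[2] = Σ(n=0 to 5) x[n] · ω_6^(2n) where ω_6 = e^(-2πi/6)
= (3)·ω_6^0 + (-2)·ω_6^2 + (-2)·ω_6^4 + (0)·ω_6^6 + (2)·ω_6^8 + (-1)·ω_6^10

X[2] = 4.5000-2.5981i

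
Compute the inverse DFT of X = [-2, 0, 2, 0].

x[n] = (1/4) Σ(k=0 to 3) X[k] · e^(2πikn/4)

Computing each x[n]:
x[0] = 0
x[1] = -1
x[2] = 0
x[3] = -1

x = [0, -1, 0, -1]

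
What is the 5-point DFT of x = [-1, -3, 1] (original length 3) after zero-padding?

Original 3-point DFT: [-3, 3.4641i, -3.4641i]
Zero-padded 5-point DFT provides frequency interpolation.

DFT_5([x, 0, ...]) = [-3, -2.7361+2.2654i, 1.7361+2.7144i, 1.7361-2.7144i, -2.7361-2.2654i]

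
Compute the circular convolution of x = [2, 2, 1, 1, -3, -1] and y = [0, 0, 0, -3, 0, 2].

(x ⊛ y)[n] = Σ(m=0 to 5) x[m] · y[(n-m) mod 6]

Computing each output sample:
(x ⊛ y)[0] = 1
(x ⊛ y)[1] = 11
(x ⊛ y)[2] = 5
(x ⊛ y)[3] = -12
(x ⊛ y)[4] = -8
(x ⊛ y)[5] = 1

x ⊛ y = [1, 11, 5, -12, -8, 1]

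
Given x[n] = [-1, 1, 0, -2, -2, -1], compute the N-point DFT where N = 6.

X[k] = Σ(n=0 to 5) x[n] · ω_6^(nk)
where ω_6 = e^(-2πi/6)

Computing each X[k]:
X[0] = -5
X[1] = 2.0000-3.4641i
X[2] = -2
X[3] = -1
X[4] = -2
X[5] = 2.0000+3.4641i

X = [-5, 2.0000-3.4641i, -2, -1, -2, 2.0000+3.4641i]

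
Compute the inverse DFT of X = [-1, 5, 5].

x[n] = (1/3) Σ(k=0 to 2) X[k] · e^(2πikn/3)

Computing each x[n]:
x[0] = 3
x[1] = -2
x[2] = -2

x = [3, -2, -2]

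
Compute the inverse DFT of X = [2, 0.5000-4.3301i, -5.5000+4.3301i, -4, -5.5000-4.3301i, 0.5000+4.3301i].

x[n] = (1/6) Σ(k=0 to 5) X[k] · e^(2πikn/6)

Computing each x[n]:
x[0] = -2
x[1] = 2
x[2] = 3
x[3] = -1
x[4] = -2
x[5] = 2

x = [-2, 2, 3, -1, -2, 2]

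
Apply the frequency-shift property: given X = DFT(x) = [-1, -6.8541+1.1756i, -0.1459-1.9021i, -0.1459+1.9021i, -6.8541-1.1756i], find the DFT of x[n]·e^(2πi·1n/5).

Modulation property: DFT(ω_5^(-1n)·x[n]) = X[(k-1) mod 5], so circularly shift X by 1 positions.

X[k-1] = [-6.8541-1.1756i, -1, -6.8541+1.1756i, -0.1459-1.9021i, -0.1459+1.9021i]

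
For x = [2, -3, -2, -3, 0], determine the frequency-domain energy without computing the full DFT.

Parseval: Σ|x[n]|² = (1/N)Σ|X[k]|², so Σ|X[k]|² = N·Σ|x[n]|² = 5·26.0000

Σ|X[k]|² = N·Σ|x[n]|² = 5·26.0000 = 130.0000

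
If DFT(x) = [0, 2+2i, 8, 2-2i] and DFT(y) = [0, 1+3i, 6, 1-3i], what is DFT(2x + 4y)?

By linearity: DFT(2x + 4y) = 2·DFT(x) + 4·DFT(y)
= 2·[0, 2+2i, 8, 2-2i] + 4·[0, 1+3i, 6, 1-3i]

Computing element-wise:
Z[0] = 2·(0) + 4·(0) = 0
Z[1] = 2·(2+2i) + 4·(1+3i) = 8+16i
Z[2] = 2·(8) + 4·(6) = 40
Z[3] = 2·(2-2i) + 4·(1-3i) = 8-16i

DFT(2x + 4y) = 2·X + 4·Y = [0, 8+16i, 40, 8-16i]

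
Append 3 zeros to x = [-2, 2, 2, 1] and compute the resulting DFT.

Original 4-point DFT: [3, -4-1i, -3, -4+1i]
Zero-padded 7-point DFT provides frequency interpolation.

DFT_7([x, 0, ...]) = [3, -2.0990-3.9474i, -3.6235-0.3003i, -2.7775-0.2790i, -2.7775+0.2790i, -3.6235+0.3003i, -2.0990+3.9474i]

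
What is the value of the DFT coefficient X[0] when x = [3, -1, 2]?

X[0] = Σ(n=0 to 2) x[n] · ω_3^0 = Σ x[n]
= (3) + (-1) + (2)

X[0] = 4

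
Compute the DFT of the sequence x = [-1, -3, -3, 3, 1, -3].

X[k] = Σ(n=0 to 5) x[n] · ω_6^(nk)
where ω_6 = e^(-2πi/6)

Computing each X[k]:
X[0] = -6
X[1] = -6.0000+3.4641i
X[2] = 6.0000-3.4641i
X[3] = 0
X[4] = 6.0000+3.4641i
X[5] = -6.0000-3.4641i

X = [-6, -6.0000+3.4641i, 6.0000-3.4641i, 0, 6.0000+3.4641i, -6.0000-3.4641i]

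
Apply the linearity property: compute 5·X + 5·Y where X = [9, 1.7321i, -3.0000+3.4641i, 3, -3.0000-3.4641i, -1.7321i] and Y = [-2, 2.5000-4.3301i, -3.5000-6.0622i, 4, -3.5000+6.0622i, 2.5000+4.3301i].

By linearity: DFT(5x + 5y) = 5·DFT(x) + 5·DFT(y)
= 5·[9, 1.7321i, -3.0000+3.4641i, 3, -3.0000-3.4641i, -1.7321i] + 5·[-2, 2.5000-4.3301i, -3.5000-6.0622i, 4, -3.5000+6.0622i, 2.5000+4.3301i]

Computing element-wise:
Z[0] = 5·(9) + 5·(-2) = 35
Z[1] = 5·(1.7321i) + 5·(2.5000-4.3301i) = 12.5000-12.9900i
Z[2] = 5·(-3.0000+3.4641i) + 5·(-3.5000-6.0622i) = -32.5000-12.9905i
Z[3] = 5·(3) + 5·(4) = 35
Z[4] = 5·(-3.0000-3.4641i) + 5·(-3.5000+6.0622i) = -32.5000+12.9905i
Z[5] = 5·(-1.7321i) + 5·(2.5000+4.3301i) = 12.5000+12.9900i

DFT(5x + 5y) = 5·X + 5·Y = [35, 12.5000-12.9900i, -32.5000-12.9905i, 35, -32.5000+12.9905i, 12.5000+12.9900i]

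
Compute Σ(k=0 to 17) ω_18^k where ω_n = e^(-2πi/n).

Sum of all nth roots of unity equals 0 for n > 1 (geometric series with r ≠ 1).

0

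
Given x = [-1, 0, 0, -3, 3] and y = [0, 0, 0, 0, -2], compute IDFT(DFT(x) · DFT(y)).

(x ⊛ y)[n] = Σ(m=0 to 4) x[m] · y[(n-m) mod 5]

Computing each output sample:
(x ⊛ y)[0] = 0
(x ⊛ y)[1] = 0
(x ⊛ y)[2] = 6
(x ⊛ y)[3] = -6
(x ⊛ y)[4] = 2

x ⊛ y = [0, 0, 6, -6, 2]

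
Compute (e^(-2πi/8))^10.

Since ω_8^8 = 1, powers reduce modulo 8.
10 mod 8 = 2
So ω_8^10 = ω_8^2 = e^(-2πi·2/8)

ω_8^10 = ω_8^2 = -1i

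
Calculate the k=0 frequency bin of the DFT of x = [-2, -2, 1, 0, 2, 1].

X[0] = Σ(n=0 to 5) x[n] · ω_6^0 = Σ x[n]
= (-2) + (-2) + (1) + (0) + (2) + (1)

X[0] = 0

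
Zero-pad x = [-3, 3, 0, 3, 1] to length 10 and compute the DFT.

Original 5-point DFT: [4, -4.1910-0.1388i, -5.3090-4.0287i, -5.3090+4.0287i, -4.1910+0.1388i]
Zero-padded 10-point DFT provides frequency interpolation.

DFT_10([x, 0, ...]) = [4, -2.3090-5.2043i, -4.1910-0.1388i, -1.1910-2.0409i, -5.3090-4.0287i, -8, -5.3090+4.0287i, -1.1910+2.0409i, -4.1910+0.1388i, -2.3090+5.2043i]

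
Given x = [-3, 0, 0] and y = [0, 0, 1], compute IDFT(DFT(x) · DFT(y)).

(x ⊛ y)[n] = Σ(m=0 to 2) x[m] · y[(n-m) mod 3]

Computing each output sample:
(x ⊛ y)[0] = 0
(x ⊛ y)[1] = 0
(x ⊛ y)[2] = -3

x ⊛ y = [0, 0, -3]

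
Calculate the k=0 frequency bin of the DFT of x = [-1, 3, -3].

X[0] = Σ(n=0 to 2) x[n] · ω_3^0 = Σ x[n]
= (-1) + (3) + (-3)

X[0] = -1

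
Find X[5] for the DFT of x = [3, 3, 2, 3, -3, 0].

X[5] = Σ(n=0 to 5) x[n] · ω_6^(5n) where ω_6 = e^(-2πi/6)
= (3)·ω_6^0 + (3)·ω_6^5 + (2)·ω_6^10 + (3)·ω_6^15 + (-3)·ω_6^20 + (0)·ω_6^25

X[5] = 2.0000+6.9282i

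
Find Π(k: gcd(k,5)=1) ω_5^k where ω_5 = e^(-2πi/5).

The primitive 5th roots of unity are ω_5^k for k coprime to 5: k ∈ {1, 2, 3, 4}
Their product equals the constant term of the cyclotomic polynomial Φ_5(x) up to sign.
For n ≥ 3, the product of all primitive nth roots of unity is 1. (For n=1 it is 1; for n=2 it is -1.)

1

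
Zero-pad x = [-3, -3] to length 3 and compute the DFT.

Original 2-point DFT: [-6, 0]
Zero-padded 3-point DFT provides frequency interpolation.

DFT_3([x, 0, ...]) = [-6, -1.5000+2.5981i, -1.5000-2.5981i]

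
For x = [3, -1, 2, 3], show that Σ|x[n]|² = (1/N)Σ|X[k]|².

Time domain:
Σ|x[n]|² = |3|² + |-1|² + |2|² + |3|² = 23.0000

Frequency domain:
(1/4)Σ|X[k]|² = (1/4)(|7|² + |1+4i|² + |3|² + |1-4i|²) = (1/4)·92.0000 = 23.0000

Both sides agree, confirming Parseval's theorem.

Σ|x[n]|² = (1/N)Σ|X[k]|² = 23.0000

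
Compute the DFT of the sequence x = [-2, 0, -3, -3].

X[k] = Σ(n=0 to 3) x[n] · ω_4^(nk)
where ω_4 = e^(-2πi/4)

Computing each X[k]:
X[0] = -8
X[1] = 1-3i
X[2] = -2
X[3] = 1+3i

X = [-8, 1-3i, -2, 1+3i]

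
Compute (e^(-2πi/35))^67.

Since ω_35^35 = 1, powers reduce modulo 35.
67 mod 35 = 32
So ω_35^67 = ω_35^32 = e^(-2πi·32/35)

ω_35^67 = ω_35^32 = 0.8584+0.5129i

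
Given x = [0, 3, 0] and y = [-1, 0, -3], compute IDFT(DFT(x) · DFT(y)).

(x ⊛ y)[n] = Σ(m=0 to 2) x[m] · y[(n-m) mod 3]

Computing each output sample:
(x ⊛ y)[0] = -9
(x ⊛ y)[1] = -3
(x ⊛ y)[2] = 0

x ⊛ y = [-9, -3, 0]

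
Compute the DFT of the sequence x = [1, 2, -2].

X[k] = Σ(n=0 to 2) x[n] · ω_3^(nk)
where ω_3 = e^(-2πi/3)

Computing each X[k]:
X[0] = 1
X[1] = 1.0000-3.4641i
X[2] = 1.0000+3.4641i

X = [1, 1.0000-3.4641i, 1.0000+3.4641i]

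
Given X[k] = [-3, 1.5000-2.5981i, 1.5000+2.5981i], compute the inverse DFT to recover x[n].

x[n] = (1/3) Σ(k=0 to 2) X[k] · e^(2πikn/3)

Computing each x[n]:
x[0] = 0
x[1] = 0
x[2] = -3

x = [0, 0, -3]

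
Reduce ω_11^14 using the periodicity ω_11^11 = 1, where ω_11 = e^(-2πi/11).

Since ω_11^11 = 1, powers reduce modulo 11.
14 mod 11 = 3
So ω_11^14 = ω_11^3 = e^(-2πi·3/11)

ω_11^14 = ω_11^3 = -0.1423-0.9898i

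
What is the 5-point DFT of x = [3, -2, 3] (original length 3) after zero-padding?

Original 3-point DFT: [4, 2.5000+4.3301i, 2.5000-4.3301i]
Zero-padded 5-point DFT provides frequency interpolation.

DFT_5([x, 0, ...]) = [4, -0.0451+0.1388i, 5.5451+4.0287i, 5.5451-4.0287i, -0.0451-0.1388i]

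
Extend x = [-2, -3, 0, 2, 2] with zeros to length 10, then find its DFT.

Original 5-point DFT: [-1, -3.9271+5.9309i, -0.5729+1.0368i, -0.5729-1.0368i, -3.9271-5.9309i]
Zero-padded 10-point DFT provides frequency interpolation.

DFT_10([x, 0, ...]) = [-1, -6.6631-1.3143i, -3.9271+5.9309i, 1.1631+2.1266i, -0.5729+1.0368i, 1, -0.5729-1.0368i, 1.1631-2.1266i, -3.9271-5.9309i, -6.6631+1.3143i]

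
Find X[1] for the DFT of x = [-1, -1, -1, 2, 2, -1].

X[1] = Σ(n=0 to 5) x[n] · ω_6^(1n) where ω_6 = e^(-2πi/6)
= (-1)·ω_6^0 + (-1)·ω_6^1 + (-1)·ω_6^2 + (2)·ω_6^3 + (2)·ω_6^4 + (-1)·ω_6^5

X[1] = -4.5000+2.5981i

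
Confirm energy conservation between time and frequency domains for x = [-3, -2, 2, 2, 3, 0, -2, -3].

Time domain:
Σ|x[n]|² = |-3|² + |-2|² + |2|² + |2|² + |3|² + |0|² + |-2|² + |-3|² = 43.0000

Frequency domain:
(1/8)Σ|X[k]|² = (1/8)(|-3|² + |-10.9497-6.1213i|² + |1i|² + |-1.0503+1.8787i|² + |3|² + |-1.0503-1.8787i|² + |-1i|² + |-10.9497+6.1213i|²) = (1/8)·344.0000 = 43.0000

Both sides agree, confirming Parseval's theorem.

Σ|x[n]|² = (1/N)Σ|X[k]|² = 43.0000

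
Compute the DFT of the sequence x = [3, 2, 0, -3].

X[k] = Σ(n=0 to 3) x[n] · ω_4^(nk)
where ω_4 = e^(-2πi/4)

Computing each X[k]:
X[0] = 2
X[1] = 3-5i
X[2] = 4
X[3] = 3+5i

X = [2, 3-5i, 4, 3+5i]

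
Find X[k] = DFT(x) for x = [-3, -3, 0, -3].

X[k] = Σ(n=0 to 3) x[n] · ω_4^(nk)
where ω_4 = e^(-2πi/4)

Computing each X[k]:
X[0] = -9
X[1] = -3
X[2] = 3
X[3] = -3

X = [-9, -3, 3, -3]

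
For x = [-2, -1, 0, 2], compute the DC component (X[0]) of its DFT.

X[0] = Σ(n=0 to 3) x[n] · ω_4^0 = Σ x[n]
= (-2) + (-1) + (0) + (2)

X[0] = -1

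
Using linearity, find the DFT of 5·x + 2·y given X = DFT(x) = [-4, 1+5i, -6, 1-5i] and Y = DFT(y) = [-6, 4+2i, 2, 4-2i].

By linearity: DFT(5x + 2y) = 5·DFT(x) + 2·DFT(y)
= 5·[-4, 1+5i, -6, 1-5i] + 2·[-6, 4+2i, 2, 4-2i]

Computing element-wise:
Z[0] = 5·(-4) + 2·(-6) = -32
Z[1] = 5·(1+5i) + 2·(4+2i) = 13+29i
Z[2] = 5·(-6) + 2·(2) = -26
Z[3] = 5·(1-5i) + 2·(4-2i) = 13-29i

DFT(5x + 2y) = 5·X + 2·Y = [-32, 13+29i, -26, 13-29i]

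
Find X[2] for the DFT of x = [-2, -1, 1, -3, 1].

X[2] = Σ(n=0 to 4) x[n] · ω_5^(2n) where ω_5 = e^(-2πi/5)
= (-2)·ω_5^0 + (-1)·ω_5^2 + (1)·ω_5^4 + (-3)·ω_5^6 + (1)·ω_5^8

X[2] = -2.6180+4.9798i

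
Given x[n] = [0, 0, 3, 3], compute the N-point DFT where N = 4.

X[k] = Σ(n=0 to 3) x[n] · ω_4^(nk)
where ω_4 = e^(-2πi/4)

Computing each X[k]:
X[0] = 6
X[1] = -3+3i
X[2] = 0
X[3] = -3-3i

X = [6, -3+3i, 0, -3-3i]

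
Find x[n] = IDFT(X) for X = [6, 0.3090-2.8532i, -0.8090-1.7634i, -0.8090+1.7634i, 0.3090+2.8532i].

x[n] = (1/5) Σ(k=0 to 4) X[k] · e^(2πikn/5)

Computing each x[n]:
x[0] = 1
x[1] = 3
x[2] = 1
x[3] = 1
x[4] = 0

x = [1, 3, 1, 1, 0]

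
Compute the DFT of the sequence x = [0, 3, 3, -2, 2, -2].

X[k] = Σ(n=0 to 5) x[n] · ω_6^(nk)
where ω_6 = e^(-2πi/6)

Computing each X[k]:
X[0] = 4
X[1] = -5.1962i
X[2] = -5.0000-3.4641i
X[3] = 6
X[4] = -5.0000+3.4641i
X[5] = 5.1962i

X = [4, -5.1962i, -5.0000-3.4641i, 6, -5.0000+3.4641i, 5.1962i]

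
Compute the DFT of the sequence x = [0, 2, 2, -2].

X[k] = Σ(n=0 to 3) x[n] · ω_4^(nk)
where ω_4 = e^(-2πi/4)

Computing each X[k]:
X[0] = 2
X[1] = -2-4i
X[2] = 2
X[3] = -2+4i

X = [2, -2-4i, 2, -2+4i]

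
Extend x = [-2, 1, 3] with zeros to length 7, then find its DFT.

Original 3-point DFT: [2, -4.0000+1.7321i, -4.0000-1.7321i]
Zero-padded 7-point DFT provides frequency interpolation.

DFT_7([x, 0, ...]) = [2, -2.0441-3.7066i, -4.9254+0.3267i, -1.0305+1.9116i, -1.0305-1.9116i, -4.9254-0.3267i, -2.0441+3.7066i]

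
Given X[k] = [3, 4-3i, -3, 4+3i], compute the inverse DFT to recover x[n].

x[n] = (1/4) Σ(k=0 to 3) X[k] · e^(2πikn/4)

Computing each x[n]:
x[0] = 2
x[1] = 3
x[2] = -2
x[3] = 0

x = [2, 3, -2, 0]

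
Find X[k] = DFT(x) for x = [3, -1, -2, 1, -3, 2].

X[k] = Σ(n=0 to 5) x[n] · ω_6^(nk)
where ω_6 = e^(-2πi/6)

Computing each X[k]:
X[0] = 0
X[1] = 5.0000+1.7321i
X[2] = 6.0000+3.4641i
X[3] = -4
X[4] = 6.0000-3.4641i
X[5] = 5.0000-1.7321i

X = [0, 5.0000+1.7321i, 6.0000+3.4641i, -4, 6.0000-3.4641i, 5.0000-1.7321i]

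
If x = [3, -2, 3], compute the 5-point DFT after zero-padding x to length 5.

Original 3-point DFT: [4, 2.5000+4.3301i, 2.5000-4.3301i]
Zero-padded 5-point DFT provides frequency interpolation.

DFT_5([x, 0, ...]) = [4, -0.0451+0.1388i, 5.5451+4.0287i, 5.5451-4.0287i, -0.0451-0.1388i]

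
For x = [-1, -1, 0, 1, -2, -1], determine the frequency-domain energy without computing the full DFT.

Parseval: Σ|x[n]|² = (1/N)Σ|X[k]|², so Σ|X[k]|² = N·Σ|x[n]|² = 6·8.0000

Σ|X[k]|² = N·Σ|x[n]|² = 6·8.0000 = 48.0000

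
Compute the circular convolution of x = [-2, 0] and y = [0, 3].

(x ⊛ y)[n] = Σ(m=0 to 1) x[m] · y[(n-m) mod 2]

Computing each output sample:
(x ⊛ y)[0] = 0
(x ⊛ y)[1] = -6

x ⊛ y = [0, -6]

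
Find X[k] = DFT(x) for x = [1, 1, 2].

X[k] = Σ(n=0 to 2) x[n] · ω_3^(nk)
where ω_3 = e^(-2πi/3)

Computing each X[k]:
X[0] = 4
X[1] = -0.5000+0.8660i
X[2] = -0.5000-0.8660i

X = [4, -0.5000+0.8660i, -0.5000-0.8660i]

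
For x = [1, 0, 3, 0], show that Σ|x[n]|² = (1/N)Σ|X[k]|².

Time domain:
Σ|x[n]|² = |1|² + |0|² + |3|² + |0|² = 10.0000

Frequency domain:
(1/4)Σ|X[k]|² = (1/4)(|4|² + |-2|² + |4|² + |-2|²) = (1/4)·40.0000 = 10.0000

Both sides agree, confirming Parseval's theorem.

Σ|x[n]|² = (1/N)Σ|X[k]|² = 10.0000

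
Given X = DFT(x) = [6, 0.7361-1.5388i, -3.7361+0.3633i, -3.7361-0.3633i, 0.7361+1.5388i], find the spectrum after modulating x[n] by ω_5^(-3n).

Modulation property: DFT(ω_5^(-3n)·x[n]) = X[(k-3) mod 5], so circularly shift X by 3 positions.

X[k-3] = [-3.7361+0.3633i, -3.7361-0.3633i, 0.7361+1.5388i, 6, 0.7361-1.5388i]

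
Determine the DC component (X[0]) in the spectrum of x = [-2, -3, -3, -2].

X[0] = Σ(n=0 to 3) x[n] · ω_4^0 = Σ x[n]
= (-2) + (-3) + (-3) + (-2)

X[0] = -10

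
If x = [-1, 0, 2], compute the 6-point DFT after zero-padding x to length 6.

Original 3-point DFT: [1, -2.0000+1.7321i, -2.0000-1.7321i]
Zero-padded 6-point DFT provides frequency interpolation.

DFT_6([x, 0, ...]) = [1, -2.0000-1.7321i, -2.0000+1.7321i, 1, -2.0000-1.7321i, -2.0000+1.7321i]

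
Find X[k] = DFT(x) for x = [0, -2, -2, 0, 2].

X[k] = Σ(n=0 to 4) x[n] · ω_5^(nk)
where ω_5 = e^(-2πi/5)

Computing each X[k]:
X[0] = -2
X[1] = 1.6180+4.9798i
X[2] = -0.6180+0.4490i
X[3] = -0.6180-0.4490i
X[4] = 1.6180-4.9798i

X = [-2, 1.6180+4.9798i, -0.6180+0.4490i, -0.6180-0.4490i, 1.6180-4.9798i]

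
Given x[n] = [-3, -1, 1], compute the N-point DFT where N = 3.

X[k] = Σ(n=0 to 2) x[n] · ω_3^(nk)
where ω_3 = e^(-2πi/3)

Computing each X[k]:
X[0] = -3
X[1] = -3.0000+1.7321i
X[2] = -3.0000-1.7321i

X = [-3, -3.0000+1.7321i, -3.0000-1.7321i]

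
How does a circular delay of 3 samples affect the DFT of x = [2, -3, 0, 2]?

Time shift by 3: X_shifted[k] = ω_4^(3k) · X[k]
Shifted x = [-3, 0, 2, 2]

DFT(x[n-3]) = [1, -5+2i, -3, -5-2i]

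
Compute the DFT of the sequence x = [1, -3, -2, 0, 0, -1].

X[k] = Σ(n=0 to 5) x[n] · ω_6^(nk)
where ω_6 = e^(-2πi/6)

Computing each X[k]:
X[0] = -5
X[1] = 3.4641i
X[2] = 4
X[3] = 3
X[4] = 4
X[5] = -3.4641i

X = [-5, 3.4641i, 4, 3, 4, -3.4641i]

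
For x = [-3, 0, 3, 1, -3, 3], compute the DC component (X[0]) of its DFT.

X[0] = Σ(n=0 to 5) x[n] · ω_6^0 = Σ x[n]
= (-3) + (0) + (3) + (1) + (-3) + (3)

X[0] = 1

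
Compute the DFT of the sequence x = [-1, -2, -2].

X[k] = Σ(n=0 to 2) x[n] · ω_3^(nk)
where ω_3 = e^(-2πi/3)

Computing each X[k]:
X[0] = -5
X[1] = 1
X[2] = 1

X = [-5, 1, 1]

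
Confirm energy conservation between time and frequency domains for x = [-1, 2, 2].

Time domain:
Σ|x[n]|² = |-1|² + |2|² + |2|² = 9.0000

Frequency domain:
(1/3)Σ|X[k]|² = (1/3)(|3|² + |-3|² + |-3|²) = (1/3)·27.0000 = 9.0000

Both sides agree, confirming Parseval's theorem.

Σ|x[n]|² = (1/N)Σ|X[k]|² = 9.0000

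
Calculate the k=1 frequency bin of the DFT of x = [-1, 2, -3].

X[1] = Σ(n=0 to 2) x[n] · ω_3^(1n) where ω_3 = e^(-2πi/3)
= (-1)·ω_3^0 + (2)·ω_3^1 + (-3)·ω_3^2

X[1] = -0.5000-4.3301i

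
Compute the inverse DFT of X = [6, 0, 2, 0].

x[n] = (1/4) Σ(k=0 to 3) X[k] · e^(2πikn/4)

Computing each x[n]:
x[0] = 2
x[1] = 1
x[2] = 2
x[3] = 1

x = [2, 1, 2, 1]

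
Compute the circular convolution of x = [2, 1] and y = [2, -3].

(x ⊛ y)[n] = Σ(m=0 to 1) x[m] · y[(n-m) mod 2]

Computing each output sample:
(x ⊛ y)[0] = 1
(x ⊛ y)[1] = -4

x ⊛ y = [1, -4]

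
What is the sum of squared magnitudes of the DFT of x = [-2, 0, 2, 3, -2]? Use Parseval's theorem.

Parseval: Σ|x[n]|² = (1/N)Σ|X[k]|², so Σ|X[k]|² = N·Σ|x[n]|² = 5·21.0000

Σ|X[k]|² = N·Σ|x[n]|² = 5·21.0000 = 105.0000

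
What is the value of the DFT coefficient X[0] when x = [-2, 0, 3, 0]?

X[0] = Σ(n=0 to 3) x[n] · ω_4^0 = Σ x[n]
= (-2) + (0) + (3) + (0)

X[0] = 1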